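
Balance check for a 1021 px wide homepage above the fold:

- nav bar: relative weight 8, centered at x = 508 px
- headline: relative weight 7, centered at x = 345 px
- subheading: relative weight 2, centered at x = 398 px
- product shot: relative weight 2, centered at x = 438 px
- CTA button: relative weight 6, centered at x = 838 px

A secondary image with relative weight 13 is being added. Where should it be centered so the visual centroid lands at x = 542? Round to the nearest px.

x ≈ 571

With the secondary image, Σw becomes 8 + 7 + 2 + 2 + 6 + 13 = 38.
x: target moment 38×542 = 20596; current 8·508 + 7·345 + 2·398 + 2·438 + 6·838 = 13179; the secondary image supplies 7417, so x = 7417/13 ≈ 570.54.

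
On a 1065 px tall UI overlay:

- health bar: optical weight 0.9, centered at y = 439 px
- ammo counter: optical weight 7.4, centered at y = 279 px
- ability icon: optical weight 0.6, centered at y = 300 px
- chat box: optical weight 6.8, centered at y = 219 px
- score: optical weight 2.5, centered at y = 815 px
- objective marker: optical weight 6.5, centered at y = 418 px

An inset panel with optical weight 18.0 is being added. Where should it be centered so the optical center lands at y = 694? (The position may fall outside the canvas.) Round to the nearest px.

y ≈ 1153

After adding the inset panel, total weight = 0.9 + 7.4 + 0.6 + 6.8 + 2.5 + 6.5 + 18.0 = 42.7.
Along y: (8883.4 + 18.0·y) / 42.7 = 694 (existing moment 0.9·439 + 7.4·279 + 0.6·300 + 6.8·219 + 2.5·815 + 6.5·418 = 8883.4) ⇒ y = (29633.8 − 8883.4) / 18.0 ≈ 1152.80.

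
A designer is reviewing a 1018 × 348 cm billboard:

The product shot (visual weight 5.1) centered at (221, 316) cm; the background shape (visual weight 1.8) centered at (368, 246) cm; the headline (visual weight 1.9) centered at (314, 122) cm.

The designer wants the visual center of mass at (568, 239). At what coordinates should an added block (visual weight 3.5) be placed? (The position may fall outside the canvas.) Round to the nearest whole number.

(1314, 187)

New total weight: (5.1 + 1.8 + 1.9) + 3.5 = 12.3.
x: need Σw·x = 12.3·568 = 6986.4. Existing = 5.1·221 + 1.8·368 + 1.9·314 = 2386.1. Remainder 4600.3 / 3.5 ≈ 1314.37.
y: need Σw·y = 12.3·239 = 2939.7. Existing = 5.1·316 + 1.8·246 + 1.9·122 = 2286.2. Remainder 653.5 / 3.5 ≈ 186.71.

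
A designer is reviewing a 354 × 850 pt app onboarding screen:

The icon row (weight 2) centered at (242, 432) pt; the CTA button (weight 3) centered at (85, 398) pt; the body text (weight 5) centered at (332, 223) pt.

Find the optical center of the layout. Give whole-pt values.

(240, 317)

Weights sum to 2 + 3 + 5 = 10.
x-moment: 2·242 + 3·85 + 5·332 = 2399; centroid 2399/10 ≈ 239.90.
y-moment: 2·432 + 3·398 + 5·223 = 3173; centroid 3173/10 ≈ 317.30.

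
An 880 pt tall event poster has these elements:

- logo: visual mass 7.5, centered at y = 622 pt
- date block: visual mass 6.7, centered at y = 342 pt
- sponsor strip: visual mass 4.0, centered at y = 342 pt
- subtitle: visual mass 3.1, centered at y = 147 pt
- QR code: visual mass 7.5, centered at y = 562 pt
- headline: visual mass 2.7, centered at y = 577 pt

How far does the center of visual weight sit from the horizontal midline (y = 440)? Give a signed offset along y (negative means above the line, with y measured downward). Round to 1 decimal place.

Σw = 7.5 + 6.7 + 4.0 + 3.1 + 7.5 + 2.7 = 31.5.
y-moment: 7.5·622 + 6.7·342 + 4.0·342 + 3.1·147 + 7.5·562 + 2.7·577 = 14553.0; centroid 14553.0/31.5 ≈ 462.00.
Against y = 440, that's 462.00 − 440 = 22.00.

≈ 22.0 pt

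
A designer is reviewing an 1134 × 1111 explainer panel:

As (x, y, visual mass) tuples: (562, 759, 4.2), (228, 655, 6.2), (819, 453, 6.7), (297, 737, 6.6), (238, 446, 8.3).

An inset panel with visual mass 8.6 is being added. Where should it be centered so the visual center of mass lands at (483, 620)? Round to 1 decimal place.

(745.7, 735.1)

After adding the inset panel, total weight = 4.2 + 6.2 + 6.7 + 6.6 + 8.3 + 8.6 = 40.6.
x: need Σw·x = 40.6·483 = 19609.8. Existing = 4.2·562 + 6.2·228 + 6.7·819 + 6.6·297 + 8.3·238 = 13196.9. Remainder 6412.9 / 8.6 ≈ 745.69.
y: need Σw·y = 40.6·620 = 25172.0. Existing = 4.2·759 + 6.2·655 + 6.7·453 + 6.6·737 + 8.3·446 = 18849.9. Remainder 6322.1 / 8.6 ≈ 735.13.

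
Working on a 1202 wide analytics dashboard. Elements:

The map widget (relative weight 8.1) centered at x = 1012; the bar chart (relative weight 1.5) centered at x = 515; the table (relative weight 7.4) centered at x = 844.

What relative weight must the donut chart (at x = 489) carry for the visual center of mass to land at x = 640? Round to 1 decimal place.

Known weights sum to 8.1 + 1.5 + 7.4 = 17.0; their moment is 8.1·1012 + 1.5·515 + 7.4·844 = 15215.3.
For the centroid to hit 640: (15215.3 + w·489) / (17.0 + w) = 640.
So w = (640·17.0 − 15215.3)/(489 − 640) = -4335.3/-151 ≈ 28.71.

w ≈ 28.7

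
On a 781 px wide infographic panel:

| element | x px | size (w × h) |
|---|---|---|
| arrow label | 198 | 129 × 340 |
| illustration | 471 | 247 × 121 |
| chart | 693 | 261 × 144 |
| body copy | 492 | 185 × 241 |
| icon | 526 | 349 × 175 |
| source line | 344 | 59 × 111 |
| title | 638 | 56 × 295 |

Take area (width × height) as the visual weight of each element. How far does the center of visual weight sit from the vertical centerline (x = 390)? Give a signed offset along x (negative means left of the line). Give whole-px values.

Taking area as weight: arrow label 129·340 = 43860, illustration 247·121 = 29887, chart 261·144 = 37584, body copy 185·241 = 44585, icon 349·175 = 61075, source line 59·111 = 6549, title 56·295 = 16520. Sum 240060.
x-moment: 43860·198 + 29887·471 + 37584·693 + 44585·492 + 61075·526 + 6549·344 + 16520·638 = 115660655; centroid 115660655/240060 ≈ 481.80.
Against x = 390, that's 481.80 − 390 = 91.80.

≈ 92 px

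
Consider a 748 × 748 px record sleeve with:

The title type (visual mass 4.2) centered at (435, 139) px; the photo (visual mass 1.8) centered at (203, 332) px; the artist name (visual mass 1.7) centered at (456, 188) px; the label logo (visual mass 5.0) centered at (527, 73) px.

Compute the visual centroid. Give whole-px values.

(441, 147)

Σw = 4.2 + 1.8 + 1.7 + 5.0 = 12.7.
x-moment: 4.2·435 + 1.8·203 + 1.7·456 + 5.0·527 = 5602.6; centroid 5602.6/12.7 ≈ 441.15.
y-moment: 4.2·139 + 1.8·332 + 1.7·188 + 5.0·73 = 1866.0; centroid 1866.0/12.7 ≈ 146.93.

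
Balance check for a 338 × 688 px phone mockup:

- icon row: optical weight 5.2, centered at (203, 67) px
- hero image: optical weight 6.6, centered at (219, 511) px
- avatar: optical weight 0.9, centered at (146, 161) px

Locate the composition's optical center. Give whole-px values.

(207, 304)

Total weight = 5.2 + 6.6 + 0.9 = 12.7.
Σw·x = 5.2·203 + 6.6·219 + 0.9·146 = 2632.4, so x̄ = 2632.4/12.7 ≈ 207.28.
Σw·y = 5.2·67 + 6.6·511 + 0.9·161 = 3865.9, so ȳ = 3865.9/12.7 ≈ 304.40.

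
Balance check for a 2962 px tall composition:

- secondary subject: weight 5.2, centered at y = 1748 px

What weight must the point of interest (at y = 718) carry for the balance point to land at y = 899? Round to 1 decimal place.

Known: weight 5.2 with moment 5.2·1748 = 9089.6.
Balance at y = 899 requires (9089.6 + w·718) / (5.2 + w) = 899.
So w = (899·5.2 − 9089.6)/(718 − 899) = -4414.8/-181 ≈ 24.39.

w ≈ 24.4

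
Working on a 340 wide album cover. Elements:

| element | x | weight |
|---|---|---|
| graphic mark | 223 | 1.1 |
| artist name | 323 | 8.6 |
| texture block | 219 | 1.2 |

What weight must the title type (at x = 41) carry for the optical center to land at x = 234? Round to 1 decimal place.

w ≈ 3.8

Fixed elements: Σw = 1.1 + 8.6 + 1.2 = 10.9, Σw·x = 1.1·223 + 8.6·323 + 1.2·219 = 3285.9.
Set Σw·x/Σw = 234: (3285.9 + 41w) = 234·(10.9 + w).
Rearranging, w·(41 − 234) = 234·10.9 − 3285.9 = -735.3, so w ≈ -735.3/-193 = 3.81.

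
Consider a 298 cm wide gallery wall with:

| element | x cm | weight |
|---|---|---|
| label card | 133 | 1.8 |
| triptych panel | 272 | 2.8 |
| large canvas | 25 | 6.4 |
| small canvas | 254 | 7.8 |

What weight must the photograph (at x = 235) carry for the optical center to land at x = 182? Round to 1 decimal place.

Fixed elements: Σw = 1.8 + 2.8 + 6.4 + 7.8 = 18.8, Σw·x = 1.8·133 + 2.8·272 + 6.4·25 + 7.8·254 = 3142.2.
For the centroid to hit 182: (3142.2 + w·235) / (18.8 + w) = 182.
Solving: w = (182·18.8 − 3142.2) / (235 − 182) = 279.4 / 53 ≈ 5.27.

w ≈ 5.3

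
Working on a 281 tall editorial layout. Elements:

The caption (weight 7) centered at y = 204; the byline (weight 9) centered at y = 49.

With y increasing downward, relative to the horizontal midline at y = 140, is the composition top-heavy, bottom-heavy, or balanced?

top-heavy

Σw = 7 + 9 = 16.
Σw·y = 7·204 + 9·49 = 1869, so ȳ = 1869/16 ≈ 116.81.
116.8 vs midline 140 → top-heavy.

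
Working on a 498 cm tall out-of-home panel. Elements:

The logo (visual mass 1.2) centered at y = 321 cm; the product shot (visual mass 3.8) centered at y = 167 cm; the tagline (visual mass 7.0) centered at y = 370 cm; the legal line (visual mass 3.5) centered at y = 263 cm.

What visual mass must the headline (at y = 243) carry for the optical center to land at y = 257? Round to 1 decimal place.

w ≈ 39.1

Known weights sum to 1.2 + 3.8 + 7.0 + 3.5 = 15.5; their moment is 1.2·321 + 3.8·167 + 7.0·370 + 3.5·263 = 4530.3.
Balance at y = 257 requires (4530.3 + w·243) / (15.5 + w) = 257.
So w = (257·15.5 − 4530.3)/(243 − 257) = -546.8/-14 ≈ 39.06.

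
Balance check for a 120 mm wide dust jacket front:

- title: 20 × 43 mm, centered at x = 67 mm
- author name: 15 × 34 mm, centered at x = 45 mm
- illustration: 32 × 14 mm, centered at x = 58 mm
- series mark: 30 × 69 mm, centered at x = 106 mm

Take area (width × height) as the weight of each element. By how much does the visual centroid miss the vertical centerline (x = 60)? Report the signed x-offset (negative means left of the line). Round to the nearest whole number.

Areas → weights: title 20·43 = 860, author name 15·34 = 510, illustration 32·14 = 448, series mark 30·69 = 2070; Σw = 3888.
x-moment: 860·67 + 510·45 + 448·58 + 2070·106 = 325974; centroid 325974/3888 ≈ 83.84.
Offset from x = 60: 83.84 − 60 ≈ 23.84.

≈ 24 mm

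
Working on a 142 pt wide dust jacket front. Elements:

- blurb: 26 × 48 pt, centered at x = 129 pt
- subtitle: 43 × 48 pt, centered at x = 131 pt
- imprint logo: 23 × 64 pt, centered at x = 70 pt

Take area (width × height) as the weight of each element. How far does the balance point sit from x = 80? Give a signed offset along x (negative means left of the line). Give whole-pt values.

≈ 32 pt

Taking area as weight: blurb 26·48 = 1248, subtitle 43·48 = 2064, imprint logo 23·64 = 1472. Sum 4784.
x-moment: 1248·129 + 2064·131 + 1472·70 = 534416; centroid 534416/4784 ≈ 111.71.
Against x = 80, that's 111.71 − 80 = 31.71.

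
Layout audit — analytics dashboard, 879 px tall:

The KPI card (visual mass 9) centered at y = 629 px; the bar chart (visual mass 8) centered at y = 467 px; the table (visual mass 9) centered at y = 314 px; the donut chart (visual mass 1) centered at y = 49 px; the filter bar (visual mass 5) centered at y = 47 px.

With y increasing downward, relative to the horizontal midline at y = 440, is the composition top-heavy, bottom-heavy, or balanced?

Total weight = 9 + 8 + 9 + 1 + 5 = 32.
Σw·y = 9·629 + 8·467 + 9·314 + 1·49 + 5·47 = 12507, so ȳ = 12507/32 ≈ 390.84.
Since 390.8 is above (smaller y than) 440, the composition reads top-heavy.

top-heavy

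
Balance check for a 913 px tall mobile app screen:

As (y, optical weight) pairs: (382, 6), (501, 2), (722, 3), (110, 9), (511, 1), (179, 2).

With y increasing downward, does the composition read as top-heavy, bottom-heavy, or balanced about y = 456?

top-heavy

Σw = 6 + 2 + 3 + 9 + 1 + 2 = 23.
y-moment: 6·382 + 2·501 + 3·722 + 9·110 + 1·511 + 2·179 = 7319; centroid 7319/23 ≈ 318.22.
Since 318.2 is above (smaller y than) 456, the composition reads top-heavy.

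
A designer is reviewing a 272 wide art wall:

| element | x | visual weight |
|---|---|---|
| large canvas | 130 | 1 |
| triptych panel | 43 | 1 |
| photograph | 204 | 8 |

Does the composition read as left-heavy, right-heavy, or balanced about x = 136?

right-heavy

Weights sum to 1 + 1 + 8 = 10.
x-moment: 1·130 + 1·43 + 8·204 = 1805; centroid 1805/10 ≈ 180.50.
180.5 lies right of the midline 136, so the layout is right-heavy.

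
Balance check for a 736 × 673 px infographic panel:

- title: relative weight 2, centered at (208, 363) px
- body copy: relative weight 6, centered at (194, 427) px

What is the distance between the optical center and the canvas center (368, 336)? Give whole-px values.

Total weight = 2 + 6 = 8.
Σw·x = 2·208 + 6·194 = 1580, so x̄ = 1580/8 ≈ 197.50.
Σw·y = 2·363 + 6·427 = 3288, so ȳ = 3288/8 ≈ 411.00.
Relative to (368, 336): Δ = (-170.50, 75.00); |Δ| = √(-170.50² + 75.00²) ≈ 186.27.

≈ 186 px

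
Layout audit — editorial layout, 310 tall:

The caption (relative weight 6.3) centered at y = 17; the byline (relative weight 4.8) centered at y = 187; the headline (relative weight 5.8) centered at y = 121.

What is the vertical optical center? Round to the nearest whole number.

Total weight = 6.3 + 4.8 + 5.8 = 16.9.
y-moment: 6.3·17 + 4.8·187 + 5.8·121 = 1706.5; centroid 1706.5/16.9 ≈ 100.98.

y ≈ 101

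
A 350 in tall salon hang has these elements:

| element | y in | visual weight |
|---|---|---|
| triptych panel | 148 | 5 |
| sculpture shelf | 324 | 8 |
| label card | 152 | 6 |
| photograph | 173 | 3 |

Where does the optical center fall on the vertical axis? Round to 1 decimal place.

Σw = 5 + 8 + 6 + 3 = 22.
Σw·y = 5·148 + 8·324 + 6·152 + 3·173 = 4763, so ȳ = 4763/22 ≈ 216.50.

y ≈ 216.5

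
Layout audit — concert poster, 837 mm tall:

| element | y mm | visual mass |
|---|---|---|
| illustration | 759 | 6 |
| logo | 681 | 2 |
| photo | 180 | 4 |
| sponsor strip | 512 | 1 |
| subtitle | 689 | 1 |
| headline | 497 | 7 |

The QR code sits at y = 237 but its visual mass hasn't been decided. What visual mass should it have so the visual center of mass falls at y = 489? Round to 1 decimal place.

Existing Σw = 21 (6 + 2 + 4 + 1 + 1 + 7); existing moment 6·759 + 2·681 + 4·180 + 1·512 + 1·689 + 7·497 = 11316.
Balance at y = 489 requires (11316 + w·237) / (21 + w) = 489.
Rearranging, w·(237 − 489) = 489·21 − 11316 = -1047, so w ≈ -1047/-252 = 4.15.

w ≈ 4.2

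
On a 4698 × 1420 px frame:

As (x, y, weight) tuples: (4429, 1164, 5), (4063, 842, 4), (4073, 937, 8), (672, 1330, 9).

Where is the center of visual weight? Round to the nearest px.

Σw = 5 + 4 + 8 + 9 = 26.
x: (5·4429 + 4·4063 + 8·4073 + 9·672) / 26 = 77029 / 26 ≈ 2962.65
y: (5·1164 + 4·842 + 8·937 + 9·1330) / 26 = 28654 / 26 ≈ 1102.08

(2963, 1102)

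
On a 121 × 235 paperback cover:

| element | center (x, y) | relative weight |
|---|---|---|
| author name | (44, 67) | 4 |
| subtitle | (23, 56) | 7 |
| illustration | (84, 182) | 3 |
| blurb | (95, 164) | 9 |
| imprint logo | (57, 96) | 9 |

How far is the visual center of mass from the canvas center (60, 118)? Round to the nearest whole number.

Σw = 4 + 7 + 3 + 9 + 9 = 32.
x: (4·44 + 7·23 + 3·84 + 9·95 + 9·57) / 32 = 1957 / 32 ≈ 61.16
y: (4·67 + 7·56 + 3·182 + 9·164 + 9·96) / 32 = 3546 / 32 ≈ 110.81
Relative to (60, 118): Δ = (1.16, -7.19); |Δ| = √(1.16² + -7.19²) ≈ 7.28.

≈ 7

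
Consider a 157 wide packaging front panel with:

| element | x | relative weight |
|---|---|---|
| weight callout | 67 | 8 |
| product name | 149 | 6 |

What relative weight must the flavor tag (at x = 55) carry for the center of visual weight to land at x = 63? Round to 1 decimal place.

Known weights sum to 8 + 6 = 14; their moment is 8·67 + 6·149 = 1430.
Set Σw·x/Σw = 63: (1430 + 55w) = 63·(14 + w).
Solving: w = (63·14 − 1430) / (55 − 63) = -548 / -8 ≈ 68.50.

w ≈ 68.5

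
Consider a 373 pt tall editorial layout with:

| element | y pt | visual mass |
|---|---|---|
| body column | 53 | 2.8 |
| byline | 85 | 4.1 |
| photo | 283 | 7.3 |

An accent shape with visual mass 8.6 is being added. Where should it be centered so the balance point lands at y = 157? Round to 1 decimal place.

y ≈ 118.2

With the accent shape, Σw becomes 2.8 + 4.1 + 7.3 + 8.6 = 22.8.
Along y: (2562.8 + 8.6·y) / 22.8 = 157 (existing moment 2.8·53 + 4.1·85 + 7.3·283 = 2562.8) ⇒ y = (3579.6 − 2562.8) / 8.6 ≈ 118.23.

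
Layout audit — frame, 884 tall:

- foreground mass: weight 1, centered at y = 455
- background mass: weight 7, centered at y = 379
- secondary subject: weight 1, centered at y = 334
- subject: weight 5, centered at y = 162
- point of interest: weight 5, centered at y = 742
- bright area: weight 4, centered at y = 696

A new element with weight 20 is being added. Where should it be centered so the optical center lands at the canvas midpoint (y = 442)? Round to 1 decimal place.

y ≈ 413.0

New total weight: (1 + 7 + 1 + 5 + 5 + 4) + 20 = 43.
y: target moment 43×442 = 19006; current 1·455 + 7·379 + 1·334 + 5·162 + 5·742 + 4·696 = 10746; the new element supplies 8260, so y = 8260/20 ≈ 413.00.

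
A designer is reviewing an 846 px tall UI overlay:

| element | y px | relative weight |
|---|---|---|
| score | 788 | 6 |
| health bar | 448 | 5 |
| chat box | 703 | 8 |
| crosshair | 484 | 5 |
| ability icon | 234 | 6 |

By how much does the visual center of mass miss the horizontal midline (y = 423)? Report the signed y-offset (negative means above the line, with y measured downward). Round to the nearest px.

≈ 124 px

Total weight = 6 + 5 + 8 + 5 + 6 = 30.
y-moment: 6·788 + 5·448 + 8·703 + 5·484 + 6·234 = 16416; centroid 16416/30 ≈ 547.20.
Against y = 423, that's 547.20 − 423 = 124.20.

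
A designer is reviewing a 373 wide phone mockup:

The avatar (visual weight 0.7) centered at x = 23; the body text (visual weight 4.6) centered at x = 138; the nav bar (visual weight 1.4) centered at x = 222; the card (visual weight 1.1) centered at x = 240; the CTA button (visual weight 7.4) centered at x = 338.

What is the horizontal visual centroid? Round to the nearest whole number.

x ≈ 245

Total weight = 0.7 + 4.6 + 1.4 + 1.1 + 7.4 = 15.2.
Σw·x = 0.7·23 + 4.6·138 + 1.4·222 + 1.1·240 + 7.4·338 = 3726.9, so x̄ = 3726.9/15.2 ≈ 245.19.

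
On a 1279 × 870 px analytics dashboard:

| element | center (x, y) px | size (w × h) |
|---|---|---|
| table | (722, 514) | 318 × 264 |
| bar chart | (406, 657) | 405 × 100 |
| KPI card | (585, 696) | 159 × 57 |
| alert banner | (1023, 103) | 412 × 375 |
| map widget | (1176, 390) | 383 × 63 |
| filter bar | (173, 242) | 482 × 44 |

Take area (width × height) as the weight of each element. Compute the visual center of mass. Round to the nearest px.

(817, 320)

Taking area as weight: table 318·264 = 83952, bar chart 405·100 = 40500, KPI card 159·57 = 9063, alert banner 412·375 = 154500, map widget 383·63 = 24129, filter bar 482·44 = 21208. Sum 333352.
x-moment: 83952·722 + 40500·406 + 9063·585 + 154500·1023 + 24129·1176 + 21208·173 = 272456387; centroid 272456387/333352 ≈ 817.32.
y-moment: 83952·514 + 40500·657 + 9063·696 + 154500·103 + 24129·390 + 21208·242 = 106523822; centroid 106523822/333352 ≈ 319.55.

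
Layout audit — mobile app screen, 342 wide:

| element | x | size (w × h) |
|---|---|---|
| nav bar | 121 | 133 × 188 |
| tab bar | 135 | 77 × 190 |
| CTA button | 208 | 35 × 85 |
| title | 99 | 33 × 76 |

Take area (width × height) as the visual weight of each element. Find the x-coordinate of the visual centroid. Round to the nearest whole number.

Taking area as weight: nav bar 133·188 = 25004, tab bar 77·190 = 14630, CTA button 35·85 = 2975, title 33·76 = 2508. Sum 45117.
x: (25004·121 + 14630·135 + 2975·208 + 2508·99) / 45117 = 5867626 / 45117 ≈ 130.05

x ≈ 130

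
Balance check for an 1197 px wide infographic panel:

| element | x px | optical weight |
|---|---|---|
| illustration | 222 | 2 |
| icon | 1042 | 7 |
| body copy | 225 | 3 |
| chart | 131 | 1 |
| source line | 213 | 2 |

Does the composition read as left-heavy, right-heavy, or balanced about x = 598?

Weights sum to 2 + 7 + 3 + 1 + 2 = 15.
x: (2·222 + 7·1042 + 3·225 + 1·131 + 2·213) / 15 = 8970 / 15 ≈ 598.00
598.00 = 598 exactly: balanced.

balanced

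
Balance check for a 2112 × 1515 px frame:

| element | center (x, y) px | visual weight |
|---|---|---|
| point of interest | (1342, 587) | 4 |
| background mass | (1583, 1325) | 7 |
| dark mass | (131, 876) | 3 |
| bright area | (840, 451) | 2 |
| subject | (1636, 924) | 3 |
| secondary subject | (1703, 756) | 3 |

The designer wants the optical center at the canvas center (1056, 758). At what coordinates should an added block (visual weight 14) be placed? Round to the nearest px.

(677, 507)

After adding the added block, total weight = 4 + 7 + 3 + 2 + 3 + 3 + 14 = 36.
x: target moment 36×1056 = 38016; current 4·1342 + 7·1583 + 3·131 + 2·840 + 3·1636 + 3·1703 = 28539; the added block supplies 9477, so x = 9477/14 ≈ 676.93.
y: target moment 36×758 = 27288; current 4·587 + 7·1325 + 3·876 + 2·451 + 3·924 + 3·756 = 20193; the added block supplies 7095, so y = 7095/14 ≈ 506.79.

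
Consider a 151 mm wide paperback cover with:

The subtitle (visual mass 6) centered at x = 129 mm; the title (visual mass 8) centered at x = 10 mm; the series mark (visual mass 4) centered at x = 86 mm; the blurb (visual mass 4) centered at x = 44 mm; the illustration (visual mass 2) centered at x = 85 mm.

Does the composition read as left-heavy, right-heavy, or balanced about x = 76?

left-heavy

Weights sum to 6 + 8 + 4 + 4 + 2 = 24.
x-moment: 6·129 + 8·10 + 4·86 + 4·44 + 2·85 = 1544; centroid 1544/24 ≈ 64.33.
Since 64.3 is left of 76, the composition reads left-heavy.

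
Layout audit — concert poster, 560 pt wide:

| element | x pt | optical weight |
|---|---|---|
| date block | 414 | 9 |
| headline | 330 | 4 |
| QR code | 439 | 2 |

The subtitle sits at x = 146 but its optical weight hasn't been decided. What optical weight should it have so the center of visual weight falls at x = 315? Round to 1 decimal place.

Known weights sum to 9 + 4 + 2 = 15; their moment is 9·414 + 4·330 + 2·439 = 5924.
For the centroid to hit 315: (5924 + w·146) / (15 + w) = 315.
So w = (315·15 − 5924)/(146 − 315) = -1199/-169 ≈ 7.09.

w ≈ 7.1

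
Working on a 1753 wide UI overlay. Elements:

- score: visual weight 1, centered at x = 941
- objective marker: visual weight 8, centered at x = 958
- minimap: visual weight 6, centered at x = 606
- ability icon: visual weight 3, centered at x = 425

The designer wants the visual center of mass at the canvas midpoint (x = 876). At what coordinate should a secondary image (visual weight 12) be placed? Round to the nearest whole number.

x ≈ 1064

With the secondary image, Σw becomes 1 + 8 + 6 + 3 + 12 = 30.
x: target moment 30×876 = 26280; current 1·941 + 8·958 + 6·606 + 3·425 = 13516; the secondary image supplies 12764, so x = 12764/12 ≈ 1063.67.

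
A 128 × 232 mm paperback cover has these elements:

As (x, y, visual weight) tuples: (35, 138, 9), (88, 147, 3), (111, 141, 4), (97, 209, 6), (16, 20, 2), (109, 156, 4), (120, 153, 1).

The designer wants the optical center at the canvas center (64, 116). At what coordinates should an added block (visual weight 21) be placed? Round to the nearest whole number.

New total weight: (9 + 3 + 4 + 6 + 2 + 4 + 1) + 21 = 50.
Along x: (2193 + 21·x) / 50 = 64 (existing moment 9·35 + 3·88 + 4·111 + 6·97 + 2·16 + 4·109 + 1·120 = 2193) ⇒ x = (3200 − 2193) / 21 ≈ 47.95.
Along y: (4318 + 21·y) / 50 = 116 (existing moment 9·138 + 3·147 + 4·141 + 6·209 + 2·20 + 4·156 + 1·153 = 4318) ⇒ y = (5800 − 4318) / 21 ≈ 70.57.

(48, 71)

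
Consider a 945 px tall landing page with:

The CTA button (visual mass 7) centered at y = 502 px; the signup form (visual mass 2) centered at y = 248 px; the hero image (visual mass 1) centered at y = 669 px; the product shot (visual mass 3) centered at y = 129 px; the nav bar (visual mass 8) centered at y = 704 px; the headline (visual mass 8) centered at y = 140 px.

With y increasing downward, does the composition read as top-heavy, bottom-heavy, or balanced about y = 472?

top-heavy

Weights sum to 7 + 2 + 1 + 3 + 8 + 8 = 29.
y: moment 11818 / weight 29 ≈ 407.52
407.5 vs midline 472 → top-heavy.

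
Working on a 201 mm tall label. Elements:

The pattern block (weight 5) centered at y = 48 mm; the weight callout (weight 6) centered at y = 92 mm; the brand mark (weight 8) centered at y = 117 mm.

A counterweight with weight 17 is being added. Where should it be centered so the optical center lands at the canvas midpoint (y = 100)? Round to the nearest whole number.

New total weight: (5 + 6 + 8) + 17 = 36.
y: target moment 36×100 = 3600; current 5·48 + 6·92 + 8·117 = 1728; the counterweight supplies 1872, so y = 1872/17 ≈ 110.12.

y ≈ 110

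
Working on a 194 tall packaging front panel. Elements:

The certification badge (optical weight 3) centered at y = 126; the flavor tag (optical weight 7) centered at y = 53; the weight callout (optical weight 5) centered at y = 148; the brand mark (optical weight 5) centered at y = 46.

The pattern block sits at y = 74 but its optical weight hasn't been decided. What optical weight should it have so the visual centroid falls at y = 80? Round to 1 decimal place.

w ≈ 19.8

Fixed elements: Σw = 3 + 7 + 5 + 5 = 20, Σw·y = 3·126 + 7·53 + 5·148 + 5·46 = 1719.
For the centroid to hit 80: (1719 + w·74) / (20 + w) = 80.
So w = (80·20 − 1719)/(74 − 80) = -119/-6 ≈ 19.83.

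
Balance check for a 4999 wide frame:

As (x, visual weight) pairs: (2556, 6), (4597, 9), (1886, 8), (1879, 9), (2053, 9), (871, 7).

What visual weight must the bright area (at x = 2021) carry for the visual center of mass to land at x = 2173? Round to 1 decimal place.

w ≈ 59.1

Fixed elements: Σw = 6 + 9 + 8 + 9 + 9 + 7 = 48, Σw·x = 6·2556 + 9·4597 + 8·1886 + 9·1879 + 9·2053 + 7·871 = 113282.
Set Σw·x/Σw = 2173: (113282 + 2021w) = 2173·(48 + w).
So w = (2173·48 − 113282)/(2021 − 2173) = -8978/-152 ≈ 59.07.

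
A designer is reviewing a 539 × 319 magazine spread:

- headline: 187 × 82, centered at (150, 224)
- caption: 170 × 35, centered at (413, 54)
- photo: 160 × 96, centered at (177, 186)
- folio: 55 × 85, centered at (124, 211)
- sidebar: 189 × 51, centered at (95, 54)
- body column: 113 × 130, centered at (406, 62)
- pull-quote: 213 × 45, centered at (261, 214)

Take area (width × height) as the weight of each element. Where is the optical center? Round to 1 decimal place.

(231.8, 147.3)

Taking area as weight: headline 187·82 = 15334, caption 170·35 = 5950, photo 160·96 = 15360, folio 55·85 = 4675, sidebar 189·51 = 9639, body column 113·130 = 14690, pull-quote 213·45 = 9585. Sum 75233.
x: (15334·150 + 5950·413 + 15360·177 + 4675·124 + 9639·95 + 14690·406 + 9585·261) / 75233 = 17437400 / 75233 ≈ 231.78
y: (15334·224 + 5950·54 + 15360·186 + 4675·211 + 9639·54 + 14690·62 + 9585·214) / 75233 = 11081977 / 75233 ≈ 147.30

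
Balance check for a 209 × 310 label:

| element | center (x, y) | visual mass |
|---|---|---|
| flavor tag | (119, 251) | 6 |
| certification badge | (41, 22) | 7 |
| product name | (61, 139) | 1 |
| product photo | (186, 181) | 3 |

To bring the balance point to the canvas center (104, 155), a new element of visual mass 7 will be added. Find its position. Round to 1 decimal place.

New total weight: (6 + 7 + 1 + 3) + 7 = 24.
Along x: (1620 + 7·x) / 24 = 104 (existing moment 6·119 + 7·41 + 1·61 + 3·186 = 1620) ⇒ x = (2496 − 1620) / 7 ≈ 125.14.
Along y: (2342 + 7·y) / 24 = 155 (existing moment 6·251 + 7·22 + 1·139 + 3·181 = 2342) ⇒ y = (3720 − 2342) / 7 ≈ 196.86.

(125.1, 196.9)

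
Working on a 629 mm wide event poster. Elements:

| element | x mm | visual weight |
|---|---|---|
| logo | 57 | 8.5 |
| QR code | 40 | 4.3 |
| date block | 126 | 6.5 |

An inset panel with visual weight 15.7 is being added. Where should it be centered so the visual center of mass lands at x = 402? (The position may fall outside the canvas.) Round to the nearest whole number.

x ≈ 802

With the inset panel, Σw becomes 8.5 + 4.3 + 6.5 + 15.7 = 35.0.
Along x: (1475.5 + 15.7·x) / 35.0 = 402 (existing moment 8.5·57 + 4.3·40 + 6.5·126 = 1475.5) ⇒ x = (14070.0 − 1475.5) / 15.7 ≈ 802.20.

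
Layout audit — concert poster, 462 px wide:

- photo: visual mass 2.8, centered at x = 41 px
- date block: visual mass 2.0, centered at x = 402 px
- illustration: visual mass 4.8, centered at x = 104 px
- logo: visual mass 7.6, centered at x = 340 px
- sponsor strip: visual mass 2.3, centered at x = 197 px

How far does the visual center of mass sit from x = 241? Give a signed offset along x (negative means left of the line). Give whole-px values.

≈ -13 px

Total weight = 2.8 + 2.0 + 4.8 + 7.6 + 2.3 = 19.5.
x-moment: 2.8·41 + 2.0·402 + 4.8·104 + 7.6·340 + 2.3·197 = 4455.1; centroid 4455.1/19.5 ≈ 228.47.
Difference: 228.47 − 241 ≈ -12.53.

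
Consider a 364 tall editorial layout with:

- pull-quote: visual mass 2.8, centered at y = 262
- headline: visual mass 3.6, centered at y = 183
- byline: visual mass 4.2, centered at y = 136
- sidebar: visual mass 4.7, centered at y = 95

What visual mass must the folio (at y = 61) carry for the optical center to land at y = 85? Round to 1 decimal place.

w ≈ 46.2

Fixed elements: Σw = 2.8 + 3.6 + 4.2 + 4.7 = 15.3, Σw·y = 2.8·262 + 3.6·183 + 4.2·136 + 4.7·95 = 2410.1.
Set Σw·y/Σw = 85: (2410.1 + 61w) = 85·(15.3 + w).
So w = (85·15.3 − 2410.1)/(61 − 85) = -1109.6/-24 ≈ 46.23.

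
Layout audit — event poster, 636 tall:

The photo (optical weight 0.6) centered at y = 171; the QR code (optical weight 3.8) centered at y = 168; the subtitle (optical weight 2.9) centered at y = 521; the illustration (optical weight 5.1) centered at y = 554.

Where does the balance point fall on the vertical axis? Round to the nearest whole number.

y ≈ 409

Weights sum to 0.6 + 3.8 + 2.9 + 5.1 = 12.4.
y-moment: 0.6·171 + 3.8·168 + 2.9·521 + 5.1·554 = 5077.3; centroid 5077.3/12.4 ≈ 409.46.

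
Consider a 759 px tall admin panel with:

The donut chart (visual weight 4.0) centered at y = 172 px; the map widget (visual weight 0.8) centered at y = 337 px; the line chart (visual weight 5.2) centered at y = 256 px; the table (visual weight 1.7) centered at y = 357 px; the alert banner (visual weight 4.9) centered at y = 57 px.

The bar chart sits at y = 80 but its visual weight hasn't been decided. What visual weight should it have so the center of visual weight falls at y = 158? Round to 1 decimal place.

Existing Σw = 16.6 (4.0 + 0.8 + 5.2 + 1.7 + 4.9); existing moment 4.0·172 + 0.8·337 + 5.2·256 + 1.7·357 + 4.9·57 = 3175.0.
Set Σw·y/Σw = 158: (3175.0 + 80w) = 158·(16.6 + w).
Rearranging, w·(80 − 158) = 158·16.6 − 3175.0 = -552.2, so w ≈ -552.2/-78 = 7.08.

w ≈ 7.1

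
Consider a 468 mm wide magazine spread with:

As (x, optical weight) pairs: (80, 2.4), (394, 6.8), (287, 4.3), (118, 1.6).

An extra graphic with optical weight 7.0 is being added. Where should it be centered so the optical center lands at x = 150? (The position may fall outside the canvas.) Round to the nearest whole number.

x ≈ -140

New total weight: (2.4 + 6.8 + 4.3 + 1.6) + 7.0 = 22.1.
x: target moment 22.1×150 = 3315.0; current 2.4·80 + 6.8·394 + 4.3·287 + 1.6·118 = 4294.1; the extra graphic supplies -979.1, so x = -979.1/7.0 ≈ -139.87.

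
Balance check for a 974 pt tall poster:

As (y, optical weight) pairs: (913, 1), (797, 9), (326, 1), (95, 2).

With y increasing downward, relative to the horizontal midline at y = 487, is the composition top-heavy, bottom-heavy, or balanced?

Σw = 1 + 9 + 1 + 2 = 13.
y: (1·913 + 9·797 + 1·326 + 2·95) / 13 = 8602 / 13 ≈ 661.69
661.7 lies below (larger y than) the midline 487, so the layout is bottom-heavy.

bottom-heavy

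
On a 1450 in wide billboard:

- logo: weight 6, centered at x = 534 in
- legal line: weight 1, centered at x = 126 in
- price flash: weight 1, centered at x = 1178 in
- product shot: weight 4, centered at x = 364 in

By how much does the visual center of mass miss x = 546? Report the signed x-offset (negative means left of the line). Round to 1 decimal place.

Weights sum to 6 + 1 + 1 + 4 = 12.
x-moment: 6·534 + 1·126 + 1·1178 + 4·364 = 5964; centroid 5964/12 ≈ 497.00.
Difference: 497.00 − 546 ≈ -49.00.

≈ -49.0 in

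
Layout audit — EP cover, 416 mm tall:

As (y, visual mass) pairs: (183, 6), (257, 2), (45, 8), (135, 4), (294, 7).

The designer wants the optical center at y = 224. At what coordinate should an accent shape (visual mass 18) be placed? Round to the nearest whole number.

y ≈ 306

With the accent shape, Σw becomes 6 + 2 + 8 + 4 + 7 + 18 = 45.
y: target moment 45×224 = 10080; current 6·183 + 2·257 + 8·45 + 4·135 + 7·294 = 4570; the accent shape supplies 5510, so y = 5510/18 ≈ 306.11.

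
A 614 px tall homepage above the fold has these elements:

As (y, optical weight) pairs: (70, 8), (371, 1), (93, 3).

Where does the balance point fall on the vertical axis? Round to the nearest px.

Σw = 8 + 1 + 3 = 12.
y-moment: 8·70 + 1·371 + 3·93 = 1210; centroid 1210/12 ≈ 100.83.

y ≈ 101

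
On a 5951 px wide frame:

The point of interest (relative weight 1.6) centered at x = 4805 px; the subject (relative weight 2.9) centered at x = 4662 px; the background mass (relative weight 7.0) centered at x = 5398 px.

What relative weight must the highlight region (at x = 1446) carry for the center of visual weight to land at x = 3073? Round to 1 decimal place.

Existing Σw = 11.5 (1.6 + 2.9 + 7.0); existing moment 1.6·4805 + 2.9·4662 + 7.0·5398 = 58993.8.
Balance at x = 3073 requires (58993.8 + w·1446) / (11.5 + w) = 3073.
Solving: w = (3073·11.5 − 58993.8) / (1446 − 3073) = -23654.3 / -1627 ≈ 14.54.

w ≈ 14.5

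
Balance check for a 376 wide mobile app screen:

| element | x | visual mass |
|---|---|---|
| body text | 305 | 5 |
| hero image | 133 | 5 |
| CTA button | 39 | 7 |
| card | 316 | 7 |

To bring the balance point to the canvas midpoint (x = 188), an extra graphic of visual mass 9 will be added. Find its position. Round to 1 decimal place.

After adding the extra graphic, total weight = 5 + 5 + 7 + 7 + 9 = 33.
Along x: (4675 + 9·x) / 33 = 188 (existing moment 5·305 + 5·133 + 7·39 + 7·316 = 4675) ⇒ x = (6204 − 4675) / 9 ≈ 169.89.

x ≈ 169.9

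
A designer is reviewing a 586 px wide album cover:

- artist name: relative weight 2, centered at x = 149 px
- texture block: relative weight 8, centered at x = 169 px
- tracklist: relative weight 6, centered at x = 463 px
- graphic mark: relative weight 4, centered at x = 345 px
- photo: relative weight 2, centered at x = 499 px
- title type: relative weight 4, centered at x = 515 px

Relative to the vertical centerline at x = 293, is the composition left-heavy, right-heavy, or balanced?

Total weight = 2 + 8 + 6 + 4 + 2 + 4 = 26.
x: (2·149 + 8·169 + 6·463 + 4·345 + 2·499 + 4·515) / 26 = 8866 / 26 ≈ 341.00
341.0 vs midline 293 → right-heavy.

right-heavy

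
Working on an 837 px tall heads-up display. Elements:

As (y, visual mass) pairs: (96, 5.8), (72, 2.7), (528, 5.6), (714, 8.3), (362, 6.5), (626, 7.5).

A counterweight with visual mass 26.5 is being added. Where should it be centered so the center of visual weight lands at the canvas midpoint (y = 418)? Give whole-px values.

y ≈ 363

After adding the counterweight, total weight = 5.8 + 2.7 + 5.6 + 8.3 + 6.5 + 7.5 + 26.5 = 62.9.
Along y: (16682.2 + 26.5·y) / 62.9 = 418 (existing moment 5.8·96 + 2.7·72 + 5.6·528 + 8.3·714 + 6.5·362 + 7.5·626 = 16682.2) ⇒ y = (26292.2 − 16682.2) / 26.5 ≈ 362.64.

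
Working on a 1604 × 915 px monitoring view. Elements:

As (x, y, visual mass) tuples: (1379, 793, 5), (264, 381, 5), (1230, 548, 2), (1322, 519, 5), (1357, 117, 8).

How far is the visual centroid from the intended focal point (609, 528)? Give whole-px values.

Σw = 5 + 5 + 2 + 5 + 8 = 25.
x-moment: 5·1379 + 5·264 + 2·1230 + 5·1322 + 8·1357 = 28141; centroid 28141/25 ≈ 1125.64.
y-moment: 5·793 + 5·381 + 2·548 + 5·519 + 8·117 = 10497; centroid 10497/25 ≈ 419.88.
From (609, 528): dx = 516.64, dy = -108.12, so the distance is √(dx²+dy²) ≈ 527.83.

≈ 528 px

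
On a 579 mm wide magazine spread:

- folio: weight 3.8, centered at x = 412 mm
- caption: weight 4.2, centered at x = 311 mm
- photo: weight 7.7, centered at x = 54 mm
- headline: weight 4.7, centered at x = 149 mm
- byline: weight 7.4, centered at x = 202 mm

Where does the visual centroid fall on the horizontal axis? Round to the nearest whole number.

Total weight = 3.8 + 4.2 + 7.7 + 4.7 + 7.4 = 27.8.
x: (3.8·412 + 4.2·311 + 7.7·54 + 4.7·149 + 7.4·202) / 27.8 = 5482.7 / 27.8 ≈ 197.22

x ≈ 197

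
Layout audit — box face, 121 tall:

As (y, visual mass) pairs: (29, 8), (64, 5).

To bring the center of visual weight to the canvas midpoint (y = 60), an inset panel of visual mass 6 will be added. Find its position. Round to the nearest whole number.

New total weight: (8 + 5) + 6 = 19.
y: target moment 19×60 = 1140; current 8·29 + 5·64 = 552; the inset panel supplies 588, so y = 588/6 ≈ 98.00.

y ≈ 98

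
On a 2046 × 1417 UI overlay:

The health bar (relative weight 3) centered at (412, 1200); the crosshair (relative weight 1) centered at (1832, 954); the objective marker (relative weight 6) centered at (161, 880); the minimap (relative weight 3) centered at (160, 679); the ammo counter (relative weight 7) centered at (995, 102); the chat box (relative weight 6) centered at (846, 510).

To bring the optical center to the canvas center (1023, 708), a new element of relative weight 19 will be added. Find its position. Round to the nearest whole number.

After adding the new element, total weight = 3 + 1 + 6 + 3 + 7 + 6 + 19 = 45.
Along x: (16555 + 19·x) / 45 = 1023 (existing moment 3·412 + 1·1832 + 6·161 + 3·160 + 7·995 + 6·846 = 16555) ⇒ x = (46035 − 16555) / 19 ≈ 1551.58.
Along y: (15645 + 19·y) / 45 = 708 (existing moment 3·1200 + 1·954 + 6·880 + 3·679 + 7·102 + 6·510 = 15645) ⇒ y = (31860 − 15645) / 19 ≈ 853.42.

(1552, 853)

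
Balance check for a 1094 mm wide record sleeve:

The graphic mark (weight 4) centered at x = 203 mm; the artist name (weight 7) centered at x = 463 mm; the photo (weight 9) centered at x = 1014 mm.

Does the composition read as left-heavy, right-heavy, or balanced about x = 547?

Weights sum to 4 + 7 + 9 = 20.
x: (4·203 + 7·463 + 9·1014) / 20 = 13179 / 20 ≈ 658.95
659.0 lies right of the midline 547, so the layout is right-heavy.

right-heavy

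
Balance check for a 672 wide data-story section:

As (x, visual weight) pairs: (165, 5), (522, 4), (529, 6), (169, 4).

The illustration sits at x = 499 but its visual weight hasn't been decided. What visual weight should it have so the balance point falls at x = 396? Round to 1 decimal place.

Fixed elements: Σw = 5 + 4 + 6 + 4 = 19, Σw·x = 5·165 + 4·522 + 6·529 + 4·169 = 6763.
For the centroid to hit 396: (6763 + w·499) / (19 + w) = 396.
Solving: w = (396·19 − 6763) / (499 − 396) = 761 / 103 ≈ 7.39.

w ≈ 7.4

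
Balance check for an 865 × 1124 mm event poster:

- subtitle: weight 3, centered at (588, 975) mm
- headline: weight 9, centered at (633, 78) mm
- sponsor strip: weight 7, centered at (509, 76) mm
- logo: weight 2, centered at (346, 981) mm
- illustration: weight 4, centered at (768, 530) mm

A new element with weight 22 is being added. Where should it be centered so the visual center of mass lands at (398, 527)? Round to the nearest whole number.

(178, 751)

After adding the new element, total weight = 3 + 9 + 7 + 2 + 4 + 22 = 47.
Along x: (14788 + 22·x) / 47 = 398 (existing moment 3·588 + 9·633 + 7·509 + 2·346 + 4·768 = 14788) ⇒ x = (18706 − 14788) / 22 ≈ 178.09.
Along y: (8241 + 22·y) / 47 = 527 (existing moment 3·975 + 9·78 + 7·76 + 2·981 + 4·530 = 8241) ⇒ y = (24769 − 8241) / 22 ≈ 751.27.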